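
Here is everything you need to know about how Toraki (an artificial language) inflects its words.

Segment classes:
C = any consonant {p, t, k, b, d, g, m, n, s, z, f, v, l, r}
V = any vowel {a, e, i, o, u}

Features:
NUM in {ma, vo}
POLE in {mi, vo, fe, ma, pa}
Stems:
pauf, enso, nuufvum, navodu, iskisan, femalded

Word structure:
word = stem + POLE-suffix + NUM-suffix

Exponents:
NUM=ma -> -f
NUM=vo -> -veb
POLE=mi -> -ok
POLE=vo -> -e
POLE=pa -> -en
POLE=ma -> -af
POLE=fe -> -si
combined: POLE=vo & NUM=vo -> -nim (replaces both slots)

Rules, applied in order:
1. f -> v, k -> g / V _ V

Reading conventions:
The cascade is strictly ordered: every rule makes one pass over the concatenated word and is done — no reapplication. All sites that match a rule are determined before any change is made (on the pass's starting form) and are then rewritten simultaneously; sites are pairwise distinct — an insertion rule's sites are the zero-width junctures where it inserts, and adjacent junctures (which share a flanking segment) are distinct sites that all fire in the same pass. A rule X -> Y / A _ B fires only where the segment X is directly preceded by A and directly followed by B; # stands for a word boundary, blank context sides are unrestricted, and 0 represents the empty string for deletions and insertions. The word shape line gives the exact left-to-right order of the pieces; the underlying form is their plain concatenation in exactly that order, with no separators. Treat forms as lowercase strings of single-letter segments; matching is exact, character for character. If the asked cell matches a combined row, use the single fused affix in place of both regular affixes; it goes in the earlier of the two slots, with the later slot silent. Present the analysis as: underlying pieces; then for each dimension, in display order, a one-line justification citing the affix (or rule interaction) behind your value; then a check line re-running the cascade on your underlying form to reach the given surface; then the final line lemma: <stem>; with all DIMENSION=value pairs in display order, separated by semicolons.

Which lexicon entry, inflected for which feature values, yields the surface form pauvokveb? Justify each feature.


underlying: pauf-ok-veb
NUM=vo - signalled by the affix -veb
POLE=mi - signalled by the affix -ok
check: paufokveb -> pauvokveb
lemma: pauf; NUM=vo; POLE=mi


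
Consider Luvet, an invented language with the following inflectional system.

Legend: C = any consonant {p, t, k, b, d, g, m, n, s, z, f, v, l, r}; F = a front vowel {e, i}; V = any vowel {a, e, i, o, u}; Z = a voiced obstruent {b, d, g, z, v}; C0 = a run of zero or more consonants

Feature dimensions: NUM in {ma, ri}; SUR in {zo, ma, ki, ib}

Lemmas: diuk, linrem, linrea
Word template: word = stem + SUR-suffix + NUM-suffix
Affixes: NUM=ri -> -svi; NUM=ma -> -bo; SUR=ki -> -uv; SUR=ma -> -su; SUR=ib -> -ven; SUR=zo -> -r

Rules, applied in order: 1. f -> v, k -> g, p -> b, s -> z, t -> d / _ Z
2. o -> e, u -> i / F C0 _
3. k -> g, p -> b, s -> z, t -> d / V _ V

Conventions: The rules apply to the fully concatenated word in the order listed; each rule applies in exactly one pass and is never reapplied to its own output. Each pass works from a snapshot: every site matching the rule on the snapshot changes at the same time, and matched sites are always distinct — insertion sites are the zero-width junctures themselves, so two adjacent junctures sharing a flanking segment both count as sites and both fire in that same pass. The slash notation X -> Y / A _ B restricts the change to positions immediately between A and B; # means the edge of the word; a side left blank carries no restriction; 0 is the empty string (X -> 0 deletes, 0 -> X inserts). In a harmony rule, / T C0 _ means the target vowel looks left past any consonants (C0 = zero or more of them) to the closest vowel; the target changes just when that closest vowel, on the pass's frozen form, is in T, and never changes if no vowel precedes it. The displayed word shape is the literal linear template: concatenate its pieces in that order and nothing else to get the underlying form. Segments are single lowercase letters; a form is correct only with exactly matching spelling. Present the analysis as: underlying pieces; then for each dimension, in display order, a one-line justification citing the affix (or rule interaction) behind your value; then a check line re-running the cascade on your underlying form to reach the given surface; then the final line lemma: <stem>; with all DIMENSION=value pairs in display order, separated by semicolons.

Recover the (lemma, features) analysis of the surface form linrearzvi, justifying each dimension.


underlying: linrea-r-svi
NUM=ri - signalled by the affix -svi
SUR=zo - signalled by the affix -r
check: linrearsvi -> linrearzvi -> linrearzvi -> linrearzvi
lemma: linrea; NUM=ri; SUR=zo


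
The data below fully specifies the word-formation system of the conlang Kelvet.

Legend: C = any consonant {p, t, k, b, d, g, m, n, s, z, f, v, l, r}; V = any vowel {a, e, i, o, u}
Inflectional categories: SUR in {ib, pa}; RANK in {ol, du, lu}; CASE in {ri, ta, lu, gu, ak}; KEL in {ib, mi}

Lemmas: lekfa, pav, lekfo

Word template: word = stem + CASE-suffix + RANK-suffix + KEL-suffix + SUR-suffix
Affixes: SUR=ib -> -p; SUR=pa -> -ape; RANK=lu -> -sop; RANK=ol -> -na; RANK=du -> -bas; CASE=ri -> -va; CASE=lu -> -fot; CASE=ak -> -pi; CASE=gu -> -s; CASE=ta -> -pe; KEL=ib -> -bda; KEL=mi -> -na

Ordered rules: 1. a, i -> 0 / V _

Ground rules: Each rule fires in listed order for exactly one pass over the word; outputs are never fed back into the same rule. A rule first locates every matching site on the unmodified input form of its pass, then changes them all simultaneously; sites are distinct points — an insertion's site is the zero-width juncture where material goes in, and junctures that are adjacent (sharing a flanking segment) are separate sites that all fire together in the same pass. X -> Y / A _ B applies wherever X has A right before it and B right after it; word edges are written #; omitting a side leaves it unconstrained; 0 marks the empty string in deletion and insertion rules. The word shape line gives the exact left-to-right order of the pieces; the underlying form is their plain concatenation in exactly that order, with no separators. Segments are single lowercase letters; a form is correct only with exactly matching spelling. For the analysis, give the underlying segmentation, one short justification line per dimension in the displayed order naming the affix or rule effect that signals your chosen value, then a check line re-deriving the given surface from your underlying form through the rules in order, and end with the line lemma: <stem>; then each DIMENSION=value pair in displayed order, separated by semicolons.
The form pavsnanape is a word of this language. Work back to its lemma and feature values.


underlying: pav-s-na-na-ape
SUR=pa - signalled by the affix -ape
RANK=ol - signalled by the affix -na
CASE=gu - signalled by the affix -s
KEL=mi - signalled by the affix -na
check: pavsnanaape -> pavsnanape
lemma: pav; SUR=pa; RANK=ol; CASE=gu; KEL=mi


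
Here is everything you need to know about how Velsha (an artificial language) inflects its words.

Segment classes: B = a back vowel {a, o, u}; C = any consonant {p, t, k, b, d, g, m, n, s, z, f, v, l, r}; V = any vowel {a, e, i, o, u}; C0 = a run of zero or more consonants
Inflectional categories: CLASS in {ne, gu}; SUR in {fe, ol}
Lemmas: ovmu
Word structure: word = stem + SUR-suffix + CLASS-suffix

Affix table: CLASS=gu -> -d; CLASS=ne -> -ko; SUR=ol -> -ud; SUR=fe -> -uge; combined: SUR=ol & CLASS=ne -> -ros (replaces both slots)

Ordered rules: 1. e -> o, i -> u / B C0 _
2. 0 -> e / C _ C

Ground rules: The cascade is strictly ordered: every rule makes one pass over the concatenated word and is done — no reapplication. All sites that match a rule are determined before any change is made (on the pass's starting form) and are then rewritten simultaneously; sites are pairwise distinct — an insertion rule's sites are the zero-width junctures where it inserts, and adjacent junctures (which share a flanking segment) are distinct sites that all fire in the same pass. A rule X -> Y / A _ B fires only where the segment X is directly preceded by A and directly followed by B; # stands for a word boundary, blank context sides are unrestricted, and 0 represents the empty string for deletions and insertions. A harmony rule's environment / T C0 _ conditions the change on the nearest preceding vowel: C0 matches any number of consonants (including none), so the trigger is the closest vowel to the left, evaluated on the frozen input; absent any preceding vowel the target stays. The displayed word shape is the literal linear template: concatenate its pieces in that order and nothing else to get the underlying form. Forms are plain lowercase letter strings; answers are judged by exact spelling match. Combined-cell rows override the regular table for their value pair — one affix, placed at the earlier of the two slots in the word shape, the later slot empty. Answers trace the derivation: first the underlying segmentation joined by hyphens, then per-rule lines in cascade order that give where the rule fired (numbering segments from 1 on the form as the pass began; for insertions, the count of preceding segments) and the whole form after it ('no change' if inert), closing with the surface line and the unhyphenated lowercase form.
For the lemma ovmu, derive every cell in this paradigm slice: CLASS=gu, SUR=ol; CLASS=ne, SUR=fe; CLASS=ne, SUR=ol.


cell CLASS=gu, SUR=ol:
underlying: ovmu-ud-d
1. e -> o, i -> u / B C0 _: no change
2. 0 -> e / C _ C: inserts after position(s) 2, 6: ovemuuded
surface: ovemuuded

cell CLASS=ne, SUR=fe:
underlying: ovmu-uge-ko
1. e -> o, i -> u / B C0 _: fires at position(s) 7: ovmuugoko
2. 0 -> e / C _ C: inserts after position(s) 2: ovemuugoko
surface: ovemuugoko

cell CLASS=ne, SUR=ol:
underlying: ovmu-ros
1. e -> o, i -> u / B C0 _: no change
2. 0 -> e / C _ C: inserts after position(s) 2: ovemuros
surface: ovemuros


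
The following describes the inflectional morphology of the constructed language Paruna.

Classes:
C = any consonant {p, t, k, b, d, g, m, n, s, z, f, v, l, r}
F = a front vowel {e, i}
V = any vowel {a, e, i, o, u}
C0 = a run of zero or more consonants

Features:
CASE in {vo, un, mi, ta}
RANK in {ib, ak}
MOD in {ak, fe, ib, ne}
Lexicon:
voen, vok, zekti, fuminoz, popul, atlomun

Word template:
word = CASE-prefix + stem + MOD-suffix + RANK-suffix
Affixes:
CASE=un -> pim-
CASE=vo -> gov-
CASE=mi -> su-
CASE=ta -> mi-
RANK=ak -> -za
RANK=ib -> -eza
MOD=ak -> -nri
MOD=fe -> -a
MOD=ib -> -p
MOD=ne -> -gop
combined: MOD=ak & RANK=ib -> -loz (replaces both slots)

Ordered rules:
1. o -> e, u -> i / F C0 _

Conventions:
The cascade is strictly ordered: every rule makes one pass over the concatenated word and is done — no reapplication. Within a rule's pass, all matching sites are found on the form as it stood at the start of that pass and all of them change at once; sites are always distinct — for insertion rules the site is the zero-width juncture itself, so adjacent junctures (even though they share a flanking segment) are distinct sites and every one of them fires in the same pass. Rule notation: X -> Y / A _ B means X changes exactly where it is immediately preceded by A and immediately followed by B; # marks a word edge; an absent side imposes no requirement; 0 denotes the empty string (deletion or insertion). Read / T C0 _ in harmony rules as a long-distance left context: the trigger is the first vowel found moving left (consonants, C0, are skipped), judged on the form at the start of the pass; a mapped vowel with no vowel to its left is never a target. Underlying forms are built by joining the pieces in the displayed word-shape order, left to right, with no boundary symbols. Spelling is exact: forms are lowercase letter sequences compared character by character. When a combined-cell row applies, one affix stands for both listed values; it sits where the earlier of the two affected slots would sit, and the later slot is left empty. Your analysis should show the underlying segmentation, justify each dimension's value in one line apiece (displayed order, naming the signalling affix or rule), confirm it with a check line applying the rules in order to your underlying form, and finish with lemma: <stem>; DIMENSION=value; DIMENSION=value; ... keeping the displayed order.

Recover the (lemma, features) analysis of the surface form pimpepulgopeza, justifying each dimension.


underlying: pim-popul-gop-eza
CASE=un - signalled by the affix pim-
RANK=ib - signalled by the affix -eza
MOD=ne - signalled by the affix -gop
check: pimpopulgopeza -> pimpepulgopeza
lemma: popul; CASE=un; RANK=ib; MOD=ne


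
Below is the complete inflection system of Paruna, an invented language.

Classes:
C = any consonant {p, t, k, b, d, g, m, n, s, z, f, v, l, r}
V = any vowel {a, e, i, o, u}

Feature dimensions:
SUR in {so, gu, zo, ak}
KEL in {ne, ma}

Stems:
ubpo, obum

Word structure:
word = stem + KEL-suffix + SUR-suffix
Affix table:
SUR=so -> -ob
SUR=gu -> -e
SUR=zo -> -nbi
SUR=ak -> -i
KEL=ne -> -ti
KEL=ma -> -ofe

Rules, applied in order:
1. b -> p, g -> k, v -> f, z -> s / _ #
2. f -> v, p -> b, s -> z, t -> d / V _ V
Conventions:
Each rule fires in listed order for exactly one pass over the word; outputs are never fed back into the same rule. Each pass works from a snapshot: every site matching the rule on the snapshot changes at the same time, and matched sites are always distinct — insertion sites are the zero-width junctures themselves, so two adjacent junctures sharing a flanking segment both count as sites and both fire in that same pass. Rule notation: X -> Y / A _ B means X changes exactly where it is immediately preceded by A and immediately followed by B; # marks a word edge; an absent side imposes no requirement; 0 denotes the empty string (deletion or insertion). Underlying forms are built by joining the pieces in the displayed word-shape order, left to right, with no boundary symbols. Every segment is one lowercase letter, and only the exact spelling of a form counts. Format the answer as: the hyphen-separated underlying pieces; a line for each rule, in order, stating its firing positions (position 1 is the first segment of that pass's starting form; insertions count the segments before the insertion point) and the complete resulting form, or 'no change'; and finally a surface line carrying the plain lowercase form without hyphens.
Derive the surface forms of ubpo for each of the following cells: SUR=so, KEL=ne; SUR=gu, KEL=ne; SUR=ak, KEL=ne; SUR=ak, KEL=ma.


cell SUR=so, KEL=ne:
underlying: ubpo-ti-ob
1. b -> p, g -> k, v -> f, z -> s / _ #: fires at position(s) 8: ubpotiop
2. f -> v, p -> b, s -> z, t -> d / V _ V: fires at position(s) 5: ubpodiop
surface: ubpodiop

cell SUR=gu, KEL=ne:
underlying: ubpo-ti-e
1. b -> p, g -> k, v -> f, z -> s / _ #: no change
2. f -> v, p -> b, s -> z, t -> d / V _ V: fires at position(s) 5: ubpodie
surface: ubpodie

cell SUR=ak, KEL=ne:
underlying: ubpo-ti-i
1. b -> p, g -> k, v -> f, z -> s / _ #: no change
2. f -> v, p -> b, s -> z, t -> d / V _ V: fires at position(s) 5: ubpodii
surface: ubpodii

cell SUR=ak, KEL=ma:
underlying: ubpo-ofe-i
1. b -> p, g -> k, v -> f, z -> s / _ #: no change
2. f -> v, p -> b, s -> z, t -> d / V _ V: fires at position(s) 6: ubpoovei
surface: ubpoovei


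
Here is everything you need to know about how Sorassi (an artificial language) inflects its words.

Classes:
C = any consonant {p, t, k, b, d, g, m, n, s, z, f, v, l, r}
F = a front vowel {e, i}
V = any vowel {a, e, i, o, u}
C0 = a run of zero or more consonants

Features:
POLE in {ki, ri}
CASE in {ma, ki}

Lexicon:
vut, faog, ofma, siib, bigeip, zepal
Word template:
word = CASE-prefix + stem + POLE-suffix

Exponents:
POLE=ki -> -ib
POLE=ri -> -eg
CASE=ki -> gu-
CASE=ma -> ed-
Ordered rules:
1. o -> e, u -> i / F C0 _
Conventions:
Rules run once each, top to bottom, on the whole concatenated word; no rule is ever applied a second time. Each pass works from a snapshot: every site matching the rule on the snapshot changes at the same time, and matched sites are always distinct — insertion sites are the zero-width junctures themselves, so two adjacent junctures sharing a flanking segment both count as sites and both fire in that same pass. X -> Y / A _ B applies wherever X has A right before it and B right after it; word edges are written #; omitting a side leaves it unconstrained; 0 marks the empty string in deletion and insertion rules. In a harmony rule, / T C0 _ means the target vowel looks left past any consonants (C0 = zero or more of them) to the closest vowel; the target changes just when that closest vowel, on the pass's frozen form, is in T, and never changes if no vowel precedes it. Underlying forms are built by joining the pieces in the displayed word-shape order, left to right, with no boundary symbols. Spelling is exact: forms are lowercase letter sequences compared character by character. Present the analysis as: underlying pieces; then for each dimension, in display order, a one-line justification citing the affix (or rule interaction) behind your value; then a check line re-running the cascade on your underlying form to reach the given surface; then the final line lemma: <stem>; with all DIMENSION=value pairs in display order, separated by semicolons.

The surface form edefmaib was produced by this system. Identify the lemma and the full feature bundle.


underlying: ed-ofma-ib
POLE=ki - signalled by the affix -ib
CASE=ma - signalled by the affix ed-
check: edofmaib -> edefmaib
lemma: ofma; POLE=ki; CASE=ma


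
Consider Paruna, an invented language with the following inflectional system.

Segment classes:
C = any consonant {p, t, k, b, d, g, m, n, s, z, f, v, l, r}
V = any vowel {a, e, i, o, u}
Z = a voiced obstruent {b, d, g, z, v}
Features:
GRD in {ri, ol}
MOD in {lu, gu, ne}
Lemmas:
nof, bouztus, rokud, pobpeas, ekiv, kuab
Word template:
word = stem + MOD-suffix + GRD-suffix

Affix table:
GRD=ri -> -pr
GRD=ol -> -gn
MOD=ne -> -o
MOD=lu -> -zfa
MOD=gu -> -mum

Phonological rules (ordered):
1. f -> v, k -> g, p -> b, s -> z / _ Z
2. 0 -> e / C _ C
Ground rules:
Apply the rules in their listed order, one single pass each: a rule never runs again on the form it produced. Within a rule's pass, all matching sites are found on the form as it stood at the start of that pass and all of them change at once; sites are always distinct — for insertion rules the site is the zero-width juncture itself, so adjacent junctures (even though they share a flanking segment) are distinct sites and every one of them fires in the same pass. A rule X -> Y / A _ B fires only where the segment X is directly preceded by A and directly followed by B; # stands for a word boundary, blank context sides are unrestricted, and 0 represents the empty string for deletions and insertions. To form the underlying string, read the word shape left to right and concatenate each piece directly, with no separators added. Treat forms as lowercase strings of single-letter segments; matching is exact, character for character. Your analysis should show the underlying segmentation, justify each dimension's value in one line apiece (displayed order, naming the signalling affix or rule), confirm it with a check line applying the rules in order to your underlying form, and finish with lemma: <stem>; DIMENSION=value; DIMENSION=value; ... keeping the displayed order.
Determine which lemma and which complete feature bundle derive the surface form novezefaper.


underlying: nof-zfa-pr
GRD=ri - signalled by the affix -pr
MOD=lu - signalled by the affix -zfa
check: nofzfapr -> novzfapr -> novezefaper
lemma: nof; GRD=ri; MOD=lu


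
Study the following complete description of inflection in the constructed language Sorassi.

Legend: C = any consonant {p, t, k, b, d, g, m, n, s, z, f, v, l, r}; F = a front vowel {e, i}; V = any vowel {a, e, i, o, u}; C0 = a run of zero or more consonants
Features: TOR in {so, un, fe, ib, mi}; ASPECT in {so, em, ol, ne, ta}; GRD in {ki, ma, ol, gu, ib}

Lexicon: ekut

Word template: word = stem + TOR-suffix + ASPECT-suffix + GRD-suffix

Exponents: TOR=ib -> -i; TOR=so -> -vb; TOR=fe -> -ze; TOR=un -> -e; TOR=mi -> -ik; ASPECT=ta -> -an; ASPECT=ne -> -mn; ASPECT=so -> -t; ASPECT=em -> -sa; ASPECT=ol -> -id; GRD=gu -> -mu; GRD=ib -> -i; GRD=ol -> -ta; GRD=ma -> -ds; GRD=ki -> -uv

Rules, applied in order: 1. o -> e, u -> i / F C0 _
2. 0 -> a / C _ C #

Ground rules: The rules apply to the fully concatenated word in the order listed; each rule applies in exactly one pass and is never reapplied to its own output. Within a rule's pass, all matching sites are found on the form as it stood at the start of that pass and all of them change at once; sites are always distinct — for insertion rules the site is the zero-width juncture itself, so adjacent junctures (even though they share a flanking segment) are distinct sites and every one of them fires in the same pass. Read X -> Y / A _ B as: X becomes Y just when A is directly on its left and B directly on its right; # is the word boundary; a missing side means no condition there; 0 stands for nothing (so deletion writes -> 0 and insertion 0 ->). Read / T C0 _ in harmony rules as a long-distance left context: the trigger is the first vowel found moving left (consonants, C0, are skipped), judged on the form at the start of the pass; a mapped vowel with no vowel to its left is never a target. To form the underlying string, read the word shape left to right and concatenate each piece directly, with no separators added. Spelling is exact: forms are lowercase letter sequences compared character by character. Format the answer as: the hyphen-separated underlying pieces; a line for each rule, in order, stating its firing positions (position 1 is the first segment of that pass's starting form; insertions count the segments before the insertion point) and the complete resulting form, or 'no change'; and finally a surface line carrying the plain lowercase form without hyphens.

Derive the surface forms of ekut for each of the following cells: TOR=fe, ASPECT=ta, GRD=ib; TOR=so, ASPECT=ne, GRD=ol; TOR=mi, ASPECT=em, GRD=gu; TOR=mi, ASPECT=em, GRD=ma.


cell TOR=fe, ASPECT=ta, GRD=ib:
underlying: ekut-ze-an-i
1. o -> e, u -> i / F C0 _: fires at position(s) 3: ekitzeani
2. 0 -> a / C _ C #: no change
surface: ekitzeani

cell TOR=so, ASPECT=ne, GRD=ol:
underlying: ekut-vb-mn-ta
1. o -> e, u -> i / F C0 _: fires at position(s) 3: ekitvbmnta
2. 0 -> a / C _ C #: no change
surface: ekitvbmnta

cell TOR=mi, ASPECT=em, GRD=gu:
underlying: ekut-ik-sa-mu
1. o -> e, u -> i / F C0 _: fires at position(s) 3: ekitiksamu
2. 0 -> a / C _ C #: no change
surface: ekitiksamu

cell TOR=mi, ASPECT=em, GRD=ma:
underlying: ekut-ik-sa-ds
1. o -> e, u -> i / F C0 _: fires at position(s) 3: ekitiksads
2. 0 -> a / C _ C #: inserts after position(s) 9: ekitiksadas
surface: ekitiksadas


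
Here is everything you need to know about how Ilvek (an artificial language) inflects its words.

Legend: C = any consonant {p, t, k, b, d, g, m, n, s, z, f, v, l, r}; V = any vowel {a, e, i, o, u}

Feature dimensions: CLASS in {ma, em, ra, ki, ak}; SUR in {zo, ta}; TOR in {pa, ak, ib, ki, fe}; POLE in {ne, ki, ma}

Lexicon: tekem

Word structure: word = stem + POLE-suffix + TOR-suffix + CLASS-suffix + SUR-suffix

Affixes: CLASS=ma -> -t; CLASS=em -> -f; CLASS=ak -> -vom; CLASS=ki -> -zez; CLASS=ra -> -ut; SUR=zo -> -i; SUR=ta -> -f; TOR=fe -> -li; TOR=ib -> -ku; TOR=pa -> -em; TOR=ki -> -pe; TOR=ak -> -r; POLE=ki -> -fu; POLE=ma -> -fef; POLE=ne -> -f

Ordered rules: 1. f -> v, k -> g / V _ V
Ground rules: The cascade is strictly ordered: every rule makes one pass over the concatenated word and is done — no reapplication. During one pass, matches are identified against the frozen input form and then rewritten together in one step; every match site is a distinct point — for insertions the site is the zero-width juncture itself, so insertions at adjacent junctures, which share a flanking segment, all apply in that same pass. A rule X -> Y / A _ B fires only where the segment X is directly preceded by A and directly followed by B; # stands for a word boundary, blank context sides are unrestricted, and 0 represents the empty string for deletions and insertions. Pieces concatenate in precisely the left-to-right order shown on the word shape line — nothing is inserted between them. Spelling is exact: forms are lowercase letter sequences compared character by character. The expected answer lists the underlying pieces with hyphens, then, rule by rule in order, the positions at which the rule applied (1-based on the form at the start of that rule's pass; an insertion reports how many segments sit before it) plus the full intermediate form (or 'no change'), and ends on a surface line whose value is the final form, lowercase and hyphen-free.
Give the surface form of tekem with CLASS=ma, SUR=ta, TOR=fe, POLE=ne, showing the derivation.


underlying: tekem-f-li-t-f
1. f -> v, k -> g / V _ V: fires at position(s) 3: tegemflitf
surface: tegemflitf


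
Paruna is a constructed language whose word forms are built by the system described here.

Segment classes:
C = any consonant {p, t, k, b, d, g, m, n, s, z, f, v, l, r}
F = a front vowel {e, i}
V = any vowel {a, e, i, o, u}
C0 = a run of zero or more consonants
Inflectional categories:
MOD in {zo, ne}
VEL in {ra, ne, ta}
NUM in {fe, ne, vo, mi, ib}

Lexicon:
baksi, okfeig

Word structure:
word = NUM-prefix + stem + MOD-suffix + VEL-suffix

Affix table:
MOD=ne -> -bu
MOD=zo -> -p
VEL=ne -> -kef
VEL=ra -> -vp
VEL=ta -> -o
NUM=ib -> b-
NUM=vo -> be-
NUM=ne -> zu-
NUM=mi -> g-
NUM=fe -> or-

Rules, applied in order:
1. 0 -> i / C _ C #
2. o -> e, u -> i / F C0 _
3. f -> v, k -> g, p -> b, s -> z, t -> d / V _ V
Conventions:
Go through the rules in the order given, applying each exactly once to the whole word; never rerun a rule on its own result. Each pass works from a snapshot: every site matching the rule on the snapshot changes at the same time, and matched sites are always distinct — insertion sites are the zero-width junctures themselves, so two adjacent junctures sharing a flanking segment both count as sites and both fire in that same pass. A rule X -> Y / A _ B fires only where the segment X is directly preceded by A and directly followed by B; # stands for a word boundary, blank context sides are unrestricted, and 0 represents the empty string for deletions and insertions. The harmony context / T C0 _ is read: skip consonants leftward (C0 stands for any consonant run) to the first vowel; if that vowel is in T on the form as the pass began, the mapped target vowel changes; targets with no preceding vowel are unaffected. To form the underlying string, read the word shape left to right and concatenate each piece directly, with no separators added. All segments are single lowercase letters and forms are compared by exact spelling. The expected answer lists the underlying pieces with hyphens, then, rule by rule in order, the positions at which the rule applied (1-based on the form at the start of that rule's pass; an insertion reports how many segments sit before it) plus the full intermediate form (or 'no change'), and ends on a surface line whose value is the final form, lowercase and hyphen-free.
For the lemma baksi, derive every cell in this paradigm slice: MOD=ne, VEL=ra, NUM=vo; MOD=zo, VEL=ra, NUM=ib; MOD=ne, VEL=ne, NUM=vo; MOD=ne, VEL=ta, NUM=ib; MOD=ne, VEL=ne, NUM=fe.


cell MOD=ne, VEL=ra, NUM=vo:
underlying: be-baksi-bu-vp
1. 0 -> i / C _ C #: inserts after position(s) 10: bebaksibuvip
2. o -> e, u -> i / F C0 _: fires at position(s) 9: bebaksibivip
3. f -> v, k -> g, p -> b, s -> z, t -> d / V _ V: no change
surface: bebaksibivip

cell MOD=zo, VEL=ra, NUM=ib:
underlying: b-baksi-p-vp
1. 0 -> i / C _ C #: inserts after position(s) 8: bbaksipvip
2. o -> e, u -> i / F C0 _: no change
3. f -> v, k -> g, p -> b, s -> z, t -> d / V _ V: no change
surface: bbaksipvip

cell MOD=ne, VEL=ne, NUM=vo:
underlying: be-baksi-bu-kef
1. 0 -> i / C _ C #: no change
2. o -> e, u -> i / F C0 _: fires at position(s) 9: bebaksibikef
3. f -> v, k -> g, p -> b, s -> z, t -> d / V _ V: fires at position(s) 10: bebaksibigef
surface: bebaksibigef

cell MOD=ne, VEL=ta, NUM=ib:
underlying: b-baksi-bu-o
1. 0 -> i / C _ C #: no change
2. o -> e, u -> i / F C0 _: fires at position(s) 8: bbaksibio
3. f -> v, k -> g, p -> b, s -> z, t -> d / V _ V: no change
surface: bbaksibio

cell MOD=ne, VEL=ne, NUM=fe:
underlying: or-baksi-bu-kef
1. 0 -> i / C _ C #: no change
2. o -> e, u -> i / F C0 _: fires at position(s) 9: orbaksibikef
3. f -> v, k -> g, p -> b, s -> z, t -> d / V _ V: fires at position(s) 10: orbaksibigef
surface: orbaksibigef


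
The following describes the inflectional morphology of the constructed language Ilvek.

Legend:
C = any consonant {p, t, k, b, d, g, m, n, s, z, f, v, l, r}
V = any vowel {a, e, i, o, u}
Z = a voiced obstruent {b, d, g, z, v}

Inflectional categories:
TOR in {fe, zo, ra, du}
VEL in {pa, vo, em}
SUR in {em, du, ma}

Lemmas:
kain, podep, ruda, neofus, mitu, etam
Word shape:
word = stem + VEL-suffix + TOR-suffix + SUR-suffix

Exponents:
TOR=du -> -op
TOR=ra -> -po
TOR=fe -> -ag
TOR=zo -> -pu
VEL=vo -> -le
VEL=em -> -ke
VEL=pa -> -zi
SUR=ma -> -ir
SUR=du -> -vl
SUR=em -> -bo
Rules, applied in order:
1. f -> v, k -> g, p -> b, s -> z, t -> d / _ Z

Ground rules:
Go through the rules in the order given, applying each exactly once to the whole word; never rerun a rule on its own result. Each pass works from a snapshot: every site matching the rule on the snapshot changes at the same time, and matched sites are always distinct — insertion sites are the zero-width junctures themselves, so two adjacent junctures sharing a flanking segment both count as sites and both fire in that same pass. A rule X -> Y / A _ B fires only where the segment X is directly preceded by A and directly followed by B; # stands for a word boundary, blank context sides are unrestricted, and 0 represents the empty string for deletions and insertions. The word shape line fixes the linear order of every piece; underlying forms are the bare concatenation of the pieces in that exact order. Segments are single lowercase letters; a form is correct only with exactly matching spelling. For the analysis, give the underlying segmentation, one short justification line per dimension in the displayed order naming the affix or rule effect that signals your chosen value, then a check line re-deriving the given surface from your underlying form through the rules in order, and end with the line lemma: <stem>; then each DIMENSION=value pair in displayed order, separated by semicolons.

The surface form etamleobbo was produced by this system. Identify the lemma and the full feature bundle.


underlying: etam-le-op-bo
TOR=du - signalled by the affix -op
VEL=vo - signalled by the affix -le
SUR=em - signalled by the affix -bo
check: etamleopbo -> etamleobbo
lemma: etam; TOR=du; VEL=vo; SUR=em


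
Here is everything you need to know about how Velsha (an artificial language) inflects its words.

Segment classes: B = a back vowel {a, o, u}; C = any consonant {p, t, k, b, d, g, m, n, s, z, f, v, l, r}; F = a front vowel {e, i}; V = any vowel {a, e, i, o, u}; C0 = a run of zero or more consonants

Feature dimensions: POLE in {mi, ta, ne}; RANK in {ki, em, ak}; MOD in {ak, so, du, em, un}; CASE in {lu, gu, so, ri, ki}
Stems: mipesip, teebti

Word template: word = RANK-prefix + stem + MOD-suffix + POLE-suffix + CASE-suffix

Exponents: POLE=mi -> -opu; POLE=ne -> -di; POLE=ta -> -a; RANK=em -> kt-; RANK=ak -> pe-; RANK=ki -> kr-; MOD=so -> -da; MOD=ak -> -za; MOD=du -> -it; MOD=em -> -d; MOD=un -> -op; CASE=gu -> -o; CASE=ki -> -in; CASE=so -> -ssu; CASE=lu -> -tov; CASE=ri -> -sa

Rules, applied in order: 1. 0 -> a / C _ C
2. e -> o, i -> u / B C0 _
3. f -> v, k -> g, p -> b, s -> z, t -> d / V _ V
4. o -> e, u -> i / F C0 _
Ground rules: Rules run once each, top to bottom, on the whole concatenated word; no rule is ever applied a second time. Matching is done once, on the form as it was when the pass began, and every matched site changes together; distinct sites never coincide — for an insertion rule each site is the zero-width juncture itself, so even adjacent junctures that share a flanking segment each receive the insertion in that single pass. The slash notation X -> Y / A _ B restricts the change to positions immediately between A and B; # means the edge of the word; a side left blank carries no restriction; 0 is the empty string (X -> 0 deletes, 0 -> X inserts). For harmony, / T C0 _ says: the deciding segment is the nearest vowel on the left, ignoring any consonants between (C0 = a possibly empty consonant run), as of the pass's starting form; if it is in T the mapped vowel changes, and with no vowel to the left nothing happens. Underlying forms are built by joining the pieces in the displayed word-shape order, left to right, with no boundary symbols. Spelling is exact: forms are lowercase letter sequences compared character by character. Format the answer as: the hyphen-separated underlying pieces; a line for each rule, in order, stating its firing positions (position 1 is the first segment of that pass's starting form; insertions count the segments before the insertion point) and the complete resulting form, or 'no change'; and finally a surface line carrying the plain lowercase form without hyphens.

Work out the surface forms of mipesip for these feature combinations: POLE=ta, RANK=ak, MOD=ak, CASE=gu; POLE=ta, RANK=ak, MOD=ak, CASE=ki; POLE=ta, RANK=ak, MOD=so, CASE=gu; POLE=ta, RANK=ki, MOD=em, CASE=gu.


cell POLE=ta, RANK=ak, MOD=ak, CASE=gu:
underlying: pe-mipesip-za-a-o
1. 0 -> a / C _ C: inserts after position(s) 9: pemipesipazaao
2. e -> o, i -> u / B C0 _: no change
3. f -> v, k -> g, p -> b, s -> z, t -> d / V _ V: fires at position(s) 5, 7, 9: pemibezibazaao
4. o -> e, u -> i / F C0 _: no change
surface: pemibezibazaao

cell POLE=ta, RANK=ak, MOD=ak, CASE=ki:
underlying: pe-mipesip-za-a-in
1. 0 -> a / C _ C: inserts after position(s) 9: pemipesipazaain
2. e -> o, i -> u / B C0 _: fires at position(s) 14: pemipesipazaaun
3. f -> v, k -> g, p -> b, s -> z, t -> d / V _ V: fires at position(s) 5, 7, 9: pemibezibazaaun
4. o -> e, u -> i / F C0 _: no change
surface: pemibezibazaaun

cell POLE=ta, RANK=ak, MOD=so, CASE=gu:
underlying: pe-mipesip-da-a-o
1. 0 -> a / C _ C: inserts after position(s) 9: pemipesipadaao
2. e -> o, i -> u / B C0 _: no change
3. f -> v, k -> g, p -> b, s -> z, t -> d / V _ V: fires at position(s) 5, 7, 9: pemibezibadaao
4. o -> e, u -> i / F C0 _: no change
surface: pemibezibadaao

cell POLE=ta, RANK=ki, MOD=em, CASE=gu:
underlying: kr-mipesip-d-a-o
1. 0 -> a / C _ C: inserts after position(s) 1, 2, 9: karamipesipadao
2. e -> o, i -> u / B C0 _: fires at position(s) 6: karamupesipadao
3. f -> v, k -> g, p -> b, s -> z, t -> d / V _ V: fires at position(s) 7, 9, 11: karamubezibadao
4. o -> e, u -> i / F C0 _: no change
surface: karamubezibadao


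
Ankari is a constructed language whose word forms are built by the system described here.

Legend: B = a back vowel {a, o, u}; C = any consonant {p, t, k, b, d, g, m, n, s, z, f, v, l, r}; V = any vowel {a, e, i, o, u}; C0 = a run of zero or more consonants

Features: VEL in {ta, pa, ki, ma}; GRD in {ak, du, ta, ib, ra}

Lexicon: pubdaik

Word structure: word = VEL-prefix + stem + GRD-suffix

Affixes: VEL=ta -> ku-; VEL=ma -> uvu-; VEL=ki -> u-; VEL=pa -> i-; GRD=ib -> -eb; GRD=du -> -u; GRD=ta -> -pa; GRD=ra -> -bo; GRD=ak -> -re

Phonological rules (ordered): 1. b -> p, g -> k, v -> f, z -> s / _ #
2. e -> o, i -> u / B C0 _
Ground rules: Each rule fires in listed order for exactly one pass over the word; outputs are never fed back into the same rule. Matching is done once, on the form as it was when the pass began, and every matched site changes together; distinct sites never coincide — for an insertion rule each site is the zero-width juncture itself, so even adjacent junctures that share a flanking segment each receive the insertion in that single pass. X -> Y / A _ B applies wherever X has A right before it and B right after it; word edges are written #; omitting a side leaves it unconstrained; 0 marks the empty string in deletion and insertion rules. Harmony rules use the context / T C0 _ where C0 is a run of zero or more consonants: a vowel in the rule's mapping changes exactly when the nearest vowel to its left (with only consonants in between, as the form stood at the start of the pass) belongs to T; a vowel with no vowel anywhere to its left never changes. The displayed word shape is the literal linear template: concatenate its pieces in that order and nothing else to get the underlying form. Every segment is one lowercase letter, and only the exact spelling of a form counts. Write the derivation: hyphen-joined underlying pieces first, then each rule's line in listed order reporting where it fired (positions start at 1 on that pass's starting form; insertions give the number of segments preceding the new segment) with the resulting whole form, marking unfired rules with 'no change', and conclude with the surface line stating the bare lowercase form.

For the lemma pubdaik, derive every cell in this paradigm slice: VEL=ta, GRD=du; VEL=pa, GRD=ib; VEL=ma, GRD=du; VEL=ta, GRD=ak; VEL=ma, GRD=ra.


cell VEL=ta, GRD=du:
underlying: ku-pubdaik-u
1. b -> p, g -> k, v -> f, z -> s / _ #: no change
2. e -> o, i -> u / B C0 _: fires at position(s) 8: kupubdauku
surface: kupubdauku

cell VEL=pa, GRD=ib:
underlying: i-pubdaik-eb
1. b -> p, g -> k, v -> f, z -> s / _ #: fires at position(s) 10: ipubdaikep
2. e -> o, i -> u / B C0 _: fires at position(s) 7: ipubdaukep
surface: ipubdaukep

cell VEL=ma, GRD=du:
underlying: uvu-pubdaik-u
1. b -> p, g -> k, v -> f, z -> s / _ #: no change
2. e -> o, i -> u / B C0 _: fires at position(s) 9: uvupubdauku
surface: uvupubdauku

cell VEL=ta, GRD=ak:
underlying: ku-pubdaik-re
1. b -> p, g -> k, v -> f, z -> s / _ #: no change
2. e -> o, i -> u / B C0 _: fires at position(s) 8: kupubdaukre
surface: kupubdaukre

cell VEL=ma, GRD=ra:
underlying: uvu-pubdaik-bo
1. b -> p, g -> k, v -> f, z -> s / _ #: no change
2. e -> o, i -> u / B C0 _: fires at position(s) 9: uvupubdaukbo
surface: uvupubdaukbo


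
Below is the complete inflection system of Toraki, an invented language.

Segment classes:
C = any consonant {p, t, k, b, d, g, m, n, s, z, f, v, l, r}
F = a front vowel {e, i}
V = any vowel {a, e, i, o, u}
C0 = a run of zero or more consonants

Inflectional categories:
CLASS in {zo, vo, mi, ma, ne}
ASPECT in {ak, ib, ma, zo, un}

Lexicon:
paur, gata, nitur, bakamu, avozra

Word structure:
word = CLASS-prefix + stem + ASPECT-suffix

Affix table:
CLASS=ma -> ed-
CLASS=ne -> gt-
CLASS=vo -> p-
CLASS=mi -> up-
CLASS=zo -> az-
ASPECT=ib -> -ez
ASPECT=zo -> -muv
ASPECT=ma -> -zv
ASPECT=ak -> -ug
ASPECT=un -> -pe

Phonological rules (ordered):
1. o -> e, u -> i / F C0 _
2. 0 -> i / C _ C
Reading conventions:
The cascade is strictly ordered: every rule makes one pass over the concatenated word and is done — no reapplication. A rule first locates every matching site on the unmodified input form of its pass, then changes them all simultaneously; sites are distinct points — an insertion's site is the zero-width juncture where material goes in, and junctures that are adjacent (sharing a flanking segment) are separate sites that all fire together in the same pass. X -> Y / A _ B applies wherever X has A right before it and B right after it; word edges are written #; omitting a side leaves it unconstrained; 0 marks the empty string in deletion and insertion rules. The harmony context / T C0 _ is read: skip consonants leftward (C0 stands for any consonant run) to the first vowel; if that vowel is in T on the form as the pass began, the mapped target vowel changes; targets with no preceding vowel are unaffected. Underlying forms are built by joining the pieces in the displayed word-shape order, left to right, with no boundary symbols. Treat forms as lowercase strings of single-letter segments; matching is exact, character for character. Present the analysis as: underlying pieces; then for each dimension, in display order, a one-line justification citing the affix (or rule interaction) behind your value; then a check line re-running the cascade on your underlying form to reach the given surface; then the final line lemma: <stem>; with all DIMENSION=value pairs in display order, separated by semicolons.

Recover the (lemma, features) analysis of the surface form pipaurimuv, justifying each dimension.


underlying: p-paur-muv
CLASS=vo - signalled by the affix p-
ASPECT=zo - signalled by the affix -muv
check: ppaurmuv -> ppaurmuv -> pipaurimuv
lemma: paur; CLASS=vo; ASPECT=zo
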